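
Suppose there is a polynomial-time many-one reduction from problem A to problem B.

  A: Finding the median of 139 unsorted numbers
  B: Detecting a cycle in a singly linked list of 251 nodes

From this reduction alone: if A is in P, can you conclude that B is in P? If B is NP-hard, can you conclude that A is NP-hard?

A poly-time reduction A <=_p B transfers tractability DOWN (B easy => A easy) and hardness UP (A hard => B hard), not the reverse.
From A in P, the reduction alone does NOT give B in P: any problem in P trivially reduces to SAT, yet SAT is not known to be in P.
From B NP-hard, the reduction alone does NOT give A NP-hard: again, easy problems reduce to hard ones.
(Here in fact A is P and B is P.)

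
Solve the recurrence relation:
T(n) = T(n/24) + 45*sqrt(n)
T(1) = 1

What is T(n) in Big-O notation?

Each level contributes sqrt(n/24^k). Geometric series with ratio 1/sqrt(24) < 1 sums to O(sqrt(n)).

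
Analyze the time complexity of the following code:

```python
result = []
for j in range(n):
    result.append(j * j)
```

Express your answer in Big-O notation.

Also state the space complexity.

Time complexity: O(n).
Space complexity: O(n).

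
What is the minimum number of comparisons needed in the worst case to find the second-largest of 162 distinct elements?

Lower bound: finding the max needs 162-1 comparisons. By the adversary weight-doubling argument, the max must personally win >= ceil(log_2(162)) = 8 comparisons; the 2nd-largest is among those 8 losers, needing 8-1 more comparisons. Total >= 162-1 + 8-1 = 168. A balanced knockout tournament achieves this.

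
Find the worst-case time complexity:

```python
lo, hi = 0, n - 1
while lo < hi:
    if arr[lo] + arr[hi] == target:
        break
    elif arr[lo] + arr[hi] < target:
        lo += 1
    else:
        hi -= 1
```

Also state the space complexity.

Time complexity: O(n).
Space complexity: O(1).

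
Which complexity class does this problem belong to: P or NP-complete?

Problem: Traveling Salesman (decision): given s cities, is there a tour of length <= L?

This problem is NP-complete: reduces from Hamiltonian Cycle.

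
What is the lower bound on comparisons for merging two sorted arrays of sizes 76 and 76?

Adversary argument: with sizes 76 and 76 (differing by at most 1), interleave the two arrays so that every consecutive pair in the output comes from different inputs. Then each of the 151 adjacent output pairs must be directly compared, or the algorithm cannot determine their relative order. So 151 comparisons are necessary; standard merge achieves this.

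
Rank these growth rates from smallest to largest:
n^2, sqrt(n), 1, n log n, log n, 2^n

Ordered by growth rate: 1 < log n < sqrt(n) < n log n < n^2 < 2^n.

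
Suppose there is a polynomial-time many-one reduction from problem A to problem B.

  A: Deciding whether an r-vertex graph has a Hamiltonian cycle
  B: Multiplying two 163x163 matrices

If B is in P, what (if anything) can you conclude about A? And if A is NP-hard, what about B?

A poly-time reduction A <=_p B means any A-instance can be transformed to a B-instance in poly time.
If B is in P: compose the reduction with B's poly-time algorithm to solve A in poly time, so A is in P.
If A is NP-hard: every NP problem reduces to A, which reduces to B; composing reductions, every NP problem reduces to B, so B is NP-hard.
(Here in fact A is NP-complete and B is in P, so no such reduction is known -- its existence would imply P = NP; the analysis concerns only what the assumed reduction would or would not let you conclude.)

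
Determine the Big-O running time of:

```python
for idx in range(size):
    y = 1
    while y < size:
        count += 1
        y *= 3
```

Time complexity: O(n log n).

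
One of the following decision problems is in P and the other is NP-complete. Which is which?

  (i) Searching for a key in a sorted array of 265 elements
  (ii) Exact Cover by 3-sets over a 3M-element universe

(i) is P: binary search runs in O(log n).
(ii) is NP-complete: one of Karp's 21 NP-complete problems.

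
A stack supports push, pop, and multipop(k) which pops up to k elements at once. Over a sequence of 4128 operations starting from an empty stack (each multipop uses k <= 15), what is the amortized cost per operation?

Each element is pushed exactly once and popped at most once (whether by pop or as part of a multipop). So the total number of individual pops over the whole sequence is at most the number of pushes, which is at most 4128. Total work <= 2 * 4128, hence O(1) amortized per operation.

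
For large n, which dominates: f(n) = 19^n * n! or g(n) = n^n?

f(n) = 19^n * n! grows faster: by Stirling n! ~ sqrt(2 pi n)(n/e)^n, so 19^n n! / n^n ~ (19/e)^n sqrt(2 pi n) -> infinity since 19/e > 1.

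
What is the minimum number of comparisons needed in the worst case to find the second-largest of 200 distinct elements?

Lower bound: finding the max needs 200-1 comparisons. By the adversary weight-doubling argument, the max must personally win >= ceil(log_2(200)) = 8 comparisons; the 2nd-largest is among those 8 losers, needing 8-1 more comparisons. Total >= 200-1 + 8-1 = 206. A balanced knockout tournament achieves this.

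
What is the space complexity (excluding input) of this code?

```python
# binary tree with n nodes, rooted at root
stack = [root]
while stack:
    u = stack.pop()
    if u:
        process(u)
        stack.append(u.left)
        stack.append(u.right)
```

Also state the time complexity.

Space complexity: O(n).
Auxiliary storage grows linearly with the input size n in the worst case.
Time complexity: O(n).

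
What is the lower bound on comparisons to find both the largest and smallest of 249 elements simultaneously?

Pair elements first (floor(249/2) comparisons), then find max among winners and min among losers. Total: ceil(3*249/2) - 2 = 372 comparisons.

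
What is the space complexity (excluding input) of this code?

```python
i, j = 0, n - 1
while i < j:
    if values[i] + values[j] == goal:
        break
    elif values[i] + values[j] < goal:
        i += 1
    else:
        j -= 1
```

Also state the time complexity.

Space complexity: O(1).
Only a constant amount of auxiliary storage is used; nothing grows with n.
Time complexity: O(n).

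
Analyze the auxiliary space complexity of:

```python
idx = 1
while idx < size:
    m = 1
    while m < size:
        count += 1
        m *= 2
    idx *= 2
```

Space complexity: O(1).
Only a constant amount of auxiliary storage is used; nothing grows with n.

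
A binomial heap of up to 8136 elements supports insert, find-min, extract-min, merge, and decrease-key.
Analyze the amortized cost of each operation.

A binomial heap with n <= 8136 elements has at most floor(log_2 8136) + 1 = 13 trees. Using potential Phi = number of trees: Insert adds one tree, but cascading merges reduce count -- amortized O(1). Find-min reads the cached minimum pointer: O(1). Extract-min creates O(log n) new trees: O(log n). Merge combines tree lists: O(log n). Decrease-key sifts the element up its tree of height <= log n: O(log n).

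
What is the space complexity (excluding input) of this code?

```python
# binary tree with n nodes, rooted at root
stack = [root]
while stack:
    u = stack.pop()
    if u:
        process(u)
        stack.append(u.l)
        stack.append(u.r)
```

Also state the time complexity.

Space complexity: O(n).
Auxiliary storage grows linearly with the input size n in the worst case.
Time complexity: O(n).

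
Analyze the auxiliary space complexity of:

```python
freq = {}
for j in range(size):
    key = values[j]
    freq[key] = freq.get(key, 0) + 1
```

Space complexity: O(n).
Auxiliary storage grows linearly with the input size n in the worst case.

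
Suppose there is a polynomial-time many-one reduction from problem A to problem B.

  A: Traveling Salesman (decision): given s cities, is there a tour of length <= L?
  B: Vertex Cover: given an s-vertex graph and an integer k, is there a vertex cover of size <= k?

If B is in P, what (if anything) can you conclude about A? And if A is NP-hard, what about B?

A poly-time reduction A <=_p B means any A-instance can be transformed to a B-instance in poly time.
If B is in P: compose the reduction with B's poly-time algorithm to solve A in poly time, so A is in P.
If A is NP-hard: every NP problem reduces to A, which reduces to B; composing reductions, every NP problem reduces to B, so B is NP-hard.
(Here in fact A is NP-complete and B is NP-complete.)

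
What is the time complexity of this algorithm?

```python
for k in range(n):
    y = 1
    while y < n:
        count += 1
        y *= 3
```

Time complexity: O(n log n).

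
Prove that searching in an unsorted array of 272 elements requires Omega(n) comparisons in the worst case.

An adversary can always place the target in the last position checked. Until all 272 positions are examined, the target might be in any unchecked position. Therefore 272 comparisons are necessary.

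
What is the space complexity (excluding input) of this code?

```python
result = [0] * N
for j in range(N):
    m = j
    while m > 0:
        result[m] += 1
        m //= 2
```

Space complexity: O(n).
Auxiliary storage grows linearly with the input size n in the worst case.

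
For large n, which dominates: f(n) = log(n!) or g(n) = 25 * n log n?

f(n) = log(n!) and g(n) = 25 * n log n are Theta of each other: Stirling: log(n!) = n log n - n + O(log n) = Theta(n log n); the constant 25 doesn't change the Theta class.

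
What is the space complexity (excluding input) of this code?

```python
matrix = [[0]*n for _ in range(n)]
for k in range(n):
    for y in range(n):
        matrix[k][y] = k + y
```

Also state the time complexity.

Space complexity: O(n^2).
A 2D structure of size n x n is allocated.
Time complexity: O(n^2).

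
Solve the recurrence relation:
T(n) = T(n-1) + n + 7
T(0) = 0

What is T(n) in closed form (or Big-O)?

Dominant term in sum is 1*sum(i, i=1..n) = 1*n*(n+1)/2 = O(n^2).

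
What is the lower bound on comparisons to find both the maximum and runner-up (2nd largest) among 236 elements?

Lower bound: finding the max needs 236-1 comparisons. By an adversary weight-doubling argument, the maximum element must personally win at least ceil(log_2(236)) = 8 comparisons in any correct algorithm. The 2nd largest is among those 8 direct losers, and distinguishing it requires 8-1 more comparisons. Total >= 236-1 + 8-1 = 242. A balanced tournament achieves this bound exactly.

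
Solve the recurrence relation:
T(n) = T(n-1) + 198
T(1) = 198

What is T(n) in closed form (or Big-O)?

Unrolling: T(n) = T(n-1) + 198 = T(n-2) + 2*198 = ... = T(1) + (n-1)*198 = 198 + (n-1)*198 = 198n.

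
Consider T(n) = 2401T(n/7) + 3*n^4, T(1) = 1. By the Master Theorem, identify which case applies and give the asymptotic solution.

a=2401, b=7, f(n)=3*n^4.
log_7(2401) = 4, so n^(log_b(a)) = n^4.
f(n) = Theta(n^4), so Case 2 applies.
T(n) = Theta(n^4 log n).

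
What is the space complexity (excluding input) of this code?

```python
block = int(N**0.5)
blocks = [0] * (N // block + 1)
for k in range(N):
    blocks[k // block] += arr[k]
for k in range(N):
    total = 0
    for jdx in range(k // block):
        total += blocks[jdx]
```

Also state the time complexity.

Space complexity: O(sqrt(n)).
Storage scales with sqrt(n).
Time complexity: O(n * sqrt(n)).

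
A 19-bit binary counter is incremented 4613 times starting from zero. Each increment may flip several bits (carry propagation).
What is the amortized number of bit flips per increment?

Bit i flips on every 2^i-th increment, so over 4613 increments bit i flips floor(4613/2^i) times. Summing over i: total flips < 2 * 4613. Amortized: < 2 = O(1) per increment.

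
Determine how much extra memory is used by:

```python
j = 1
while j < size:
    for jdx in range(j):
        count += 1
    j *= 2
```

Space complexity: O(1).
Only a constant amount of auxiliary storage is used; nothing grows with n.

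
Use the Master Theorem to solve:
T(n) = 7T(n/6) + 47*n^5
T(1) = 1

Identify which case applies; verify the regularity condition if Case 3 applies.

a=7, b=6, f(n)=47*n^5.
log_6(7) = 1.086 < 5.
f(n) = Omega(n^(1.086+epsilon)) for some epsilon > 0, so Case 3 is the candidate.
Regularity: a*f(n/b) = 7*47*(n/6)^5 = (7/7776)*47*n^5 <= c*f(n) with c = 7/7776 < 1. Satisfied.
Case 3: T(n) = Theta(n^5).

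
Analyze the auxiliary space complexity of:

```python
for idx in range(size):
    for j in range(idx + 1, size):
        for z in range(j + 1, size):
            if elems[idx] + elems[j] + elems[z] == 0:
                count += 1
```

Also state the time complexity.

Space complexity: O(1).
Only a constant amount of auxiliary storage is used; nothing grows with n.
Time complexity: O(n^3).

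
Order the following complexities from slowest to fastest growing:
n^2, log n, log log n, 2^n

Ordered by growth rate: log log n < log n < n^2 < 2^n.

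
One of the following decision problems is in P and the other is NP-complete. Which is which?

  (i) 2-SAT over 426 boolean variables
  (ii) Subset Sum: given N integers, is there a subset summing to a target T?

(i) is P: 2-SAT is solvable in linear time via implication-graph SCCs.
(ii) is NP-complete: one of Karp's 21 NP-complete problems.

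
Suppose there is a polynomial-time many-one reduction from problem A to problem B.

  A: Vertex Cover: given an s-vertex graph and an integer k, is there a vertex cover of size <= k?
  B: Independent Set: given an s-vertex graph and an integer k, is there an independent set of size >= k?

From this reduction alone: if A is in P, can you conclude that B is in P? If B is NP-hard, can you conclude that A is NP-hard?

A poly-time reduction A <=_p B transfers tractability DOWN (B easy => A easy) and hardness UP (A hard => B hard), not the reverse.
From A in P, the reduction alone does NOT give B in P: any problem in P trivially reduces to SAT, yet SAT is not known to be in P.
From B NP-hard, the reduction alone does NOT give A NP-hard: again, easy problems reduce to hard ones.
(Here in fact A is NP-complete and B is NP-complete.)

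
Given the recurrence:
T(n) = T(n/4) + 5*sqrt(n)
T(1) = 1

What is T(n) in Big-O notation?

Each level contributes sqrt(n/4^k). Geometric series with ratio 1/sqrt(4) < 1 sums to O(sqrt(n)).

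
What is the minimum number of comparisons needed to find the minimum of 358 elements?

Finding the minimum requires 357 comparisons, identical reasoning to finding the maximum. Each comparison eliminates one candidate.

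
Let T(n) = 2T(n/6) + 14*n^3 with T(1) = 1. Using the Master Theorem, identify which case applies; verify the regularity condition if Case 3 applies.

a=2, b=6, f(n)=14*n^3.
log_6(2) = 0.3869 < 3.
f(n) = Omega(n^(0.3869+epsilon)) for some epsilon > 0, so Case 3 is the candidate.
Regularity: a*f(n/b) = 2*14*(n/6)^3 = (2/216)*14*n^3 <= c*f(n) with c = 2/216 < 1. Satisfied.
Case 3: T(n) = Theta(n^3).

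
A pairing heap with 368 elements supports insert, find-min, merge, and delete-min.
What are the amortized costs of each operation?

Pairing heaps are self-adjusting heap-ordered trees. Insert and merge link two roots: O(1). Find-min reads the root: O(1). Delete-min removes the root, then pairs children in two passes; amortized cost is O(log 368) = O(log n).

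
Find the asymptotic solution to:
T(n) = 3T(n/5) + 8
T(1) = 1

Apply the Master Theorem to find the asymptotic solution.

a=3, b=5, f(n)=8. log_5(3) = 0.6826. Case 1 of Master Theorem: T(n) = O(n^0.6826).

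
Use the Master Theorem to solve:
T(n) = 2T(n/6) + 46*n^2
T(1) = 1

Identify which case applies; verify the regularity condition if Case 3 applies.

a=2, b=6, f(n)=46*n^2.
log_6(2) = 0.3869 < 2.
f(n) = Omega(n^(0.3869+epsilon)) for some epsilon > 0, so Case 3 is the candidate.
Regularity: a*f(n/b) = 2*46*(n/6)^2 = (2/36)*46*n^2 <= c*f(n) with c = 2/36 < 1. Satisfied.
Case 3: T(n) = Theta(n^2).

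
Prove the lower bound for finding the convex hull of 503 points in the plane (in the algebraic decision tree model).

Reduction from sorting: given 503 numbers x_1,...,x_{503}, map x_i to the point (x_i, x_i^2) on the parabola y = x^2. All points are on the convex hull, and walking the hull gives them in sorted x-order. Since sorting requires Omega(n log n), so does planar convex hull.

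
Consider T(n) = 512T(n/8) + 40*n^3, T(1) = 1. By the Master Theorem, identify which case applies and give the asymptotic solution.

a=512, b=8, f(n)=40*n^3.
log_8(512) = 3, so n^(log_b(a)) = n^3.
f(n) = Theta(n^3), so Case 2 applies.
T(n) = Theta(n^3 log n).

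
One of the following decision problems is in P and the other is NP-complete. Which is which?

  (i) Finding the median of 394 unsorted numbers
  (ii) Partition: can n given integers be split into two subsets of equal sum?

(i) is P: linear-time selection (median-of-medians) runs in O(n).
(ii) is NP-complete: Subset Sum reduces to it (one of Karp's 21 NP-complete problems).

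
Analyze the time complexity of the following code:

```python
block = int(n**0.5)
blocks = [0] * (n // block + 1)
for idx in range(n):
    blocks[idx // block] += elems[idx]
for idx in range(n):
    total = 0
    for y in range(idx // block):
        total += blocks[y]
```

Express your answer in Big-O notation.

Time complexity: O(n * sqrt(n)).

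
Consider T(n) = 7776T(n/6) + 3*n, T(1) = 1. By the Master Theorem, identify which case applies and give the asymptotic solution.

a=7776, b=6, f(n)=3*n.
log_6(7776) = 5 > 1.
Since f(n) = O(n^1) is polynomially smaller than n^5, Case 1 applies.
T(n) = Theta(n^5).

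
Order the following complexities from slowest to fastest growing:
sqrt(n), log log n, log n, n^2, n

Ordered by growth rate: log log n < log n < sqrt(n) < n < n^2.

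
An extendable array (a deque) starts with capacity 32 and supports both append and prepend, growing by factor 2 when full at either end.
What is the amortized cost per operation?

Growth at either end copies all elements; capacities form a geometric sequence with ratio 2, so total copy cost over n operations is O(n) (two geometric series). Amortized O(1).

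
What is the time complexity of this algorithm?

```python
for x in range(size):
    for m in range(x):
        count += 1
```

Time complexity: O(n^2).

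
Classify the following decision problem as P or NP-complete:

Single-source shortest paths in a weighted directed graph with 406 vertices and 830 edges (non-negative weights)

This problem is in P: Dijkstra's algorithm runs in O((V+E) log V).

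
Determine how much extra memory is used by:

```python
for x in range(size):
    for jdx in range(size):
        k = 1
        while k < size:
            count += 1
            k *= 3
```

Space complexity: O(1).
Only a constant amount of auxiliary storage is used; nothing grows with n.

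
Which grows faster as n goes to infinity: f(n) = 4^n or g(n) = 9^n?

g(n) = 9^n grows faster: (9/4)^n -> infinity since 9/4 > 1.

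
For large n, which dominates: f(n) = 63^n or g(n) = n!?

g(n) = n! grows faster: n!/63^n -> infinity by Stirling.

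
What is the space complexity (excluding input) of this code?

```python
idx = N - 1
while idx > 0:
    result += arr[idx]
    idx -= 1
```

Space complexity: O(1).
Only a constant amount of auxiliary storage is used; nothing grows with n.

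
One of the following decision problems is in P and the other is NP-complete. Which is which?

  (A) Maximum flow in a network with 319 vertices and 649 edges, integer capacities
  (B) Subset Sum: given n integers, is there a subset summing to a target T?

(A) is P: Edmonds-Karp / push-relabel run in polynomial time.
(B) is NP-complete: one of Karp's 21 NP-complete problems.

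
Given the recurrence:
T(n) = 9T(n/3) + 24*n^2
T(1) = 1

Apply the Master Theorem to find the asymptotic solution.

a=9, b=3, f(n)=24*n^2. log_3(9) = 2. Case 2: T(n) = O(n^2 log n).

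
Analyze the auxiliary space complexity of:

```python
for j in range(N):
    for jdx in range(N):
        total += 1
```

Space complexity: O(1).
Only a constant amount of auxiliary storage is used; nothing grows with n.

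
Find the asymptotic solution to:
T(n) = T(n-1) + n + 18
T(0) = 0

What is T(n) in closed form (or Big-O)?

Dominant term in sum is 1*sum(i, i=1..n) = 1*n*(n+1)/2 = O(n^2).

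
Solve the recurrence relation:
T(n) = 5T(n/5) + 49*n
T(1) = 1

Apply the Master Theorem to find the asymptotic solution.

a=5, b=5, f(n)=49*n. log_5(5) = 1. Case 2: T(n) = O(n log n).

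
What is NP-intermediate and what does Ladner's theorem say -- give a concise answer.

NP-intermediate problems are in NP but neither in P nor NP-complete (assuming P != NP). Ladner's theorem proves such problems exist if P != NP. Graph isomorphism and integer factoring are candidate NP-intermediate problems -- no polynomial algorithm is known, but no NP-completeness proof exists either.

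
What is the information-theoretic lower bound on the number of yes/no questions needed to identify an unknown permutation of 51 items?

There are 51! = 1551118753287382280224243016469303211063259720016986112000000000000 permutations. Each yes/no question gives at most 1 bit, so at least ceil(log_2(1551118753287382280224243016469303211063259720016986112000000000000)) = 220 questions are needed.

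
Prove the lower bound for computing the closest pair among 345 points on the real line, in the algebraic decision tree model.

Reduction from element distinctness: given 345 reals, the closest-pair distance is 0 iff two are equal. Element distinctness has an Omega(n log n) lower bound in the algebraic decision tree model (Ben-Or). Therefore closest pair on a line also requires Omega(n log n). Sorting then a linear scan achieves this.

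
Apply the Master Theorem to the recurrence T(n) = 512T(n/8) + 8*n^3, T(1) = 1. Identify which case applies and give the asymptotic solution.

a=512, b=8, f(n)=8*n^3.
log_8(512) = 3, so n^(log_b(a)) = n^3.
f(n) = Theta(n^3), so Case 2 applies.
T(n) = Theta(n^3 log n).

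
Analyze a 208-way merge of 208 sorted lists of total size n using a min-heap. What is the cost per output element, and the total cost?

Maintain a min-heap of size 208 holding the current head of each list. Each output step does one extract-min (O(log 208)) and one insert of that list's next element (O(log 208)). Each of the n elements passes through the heap exactly once, so the total cost is O(n log 208), i.e. O(log 208) per output element.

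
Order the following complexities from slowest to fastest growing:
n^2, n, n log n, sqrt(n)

Ordered by growth rate: sqrt(n) < n < n log n < n^2.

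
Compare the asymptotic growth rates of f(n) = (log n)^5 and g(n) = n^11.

g(n) = n^11 grows faster: any positive polynomial dominates any polylog.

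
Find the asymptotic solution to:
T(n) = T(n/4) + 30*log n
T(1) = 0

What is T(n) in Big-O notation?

Each of the log_4(n) levels adds O(log n). T(n) = O(log^2 n).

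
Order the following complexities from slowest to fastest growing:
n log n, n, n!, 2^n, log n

Ordered by growth rate: log n < n < n log n < 2^n < n!.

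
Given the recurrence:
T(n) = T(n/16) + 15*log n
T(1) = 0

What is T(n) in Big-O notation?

Each of the log_16(n) levels adds O(log n). T(n) = O(log^2 n).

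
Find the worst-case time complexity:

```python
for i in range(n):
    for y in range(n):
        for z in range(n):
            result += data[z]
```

Time complexity: O(n^3).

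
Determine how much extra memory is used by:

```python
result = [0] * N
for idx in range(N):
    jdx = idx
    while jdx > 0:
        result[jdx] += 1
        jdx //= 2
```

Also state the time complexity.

Space complexity: O(n).
Auxiliary storage grows linearly with the input size n in the worst case.
Time complexity: O(n log n).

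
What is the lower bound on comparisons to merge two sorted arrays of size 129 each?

To merge two sorted arrays of size 129, we need at least 257 comparisons in the worst case. An adversary can force every element to be compared.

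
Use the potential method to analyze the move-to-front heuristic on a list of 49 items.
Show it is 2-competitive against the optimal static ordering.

Let Phi = number of inversions between the MTF list and the optimal static list (0 <= Phi <= C(49,2)). Accessing an element at MTF position k and optimal position j: the move-to-front destroys all k-1 inversions in front of it that are not in front in optimal (>= k-j of them) and creates at most j-1 new ones. Amortized cost <= k + (j-1) - (k-j) = 2j - 1 <= 2 * optimal cost.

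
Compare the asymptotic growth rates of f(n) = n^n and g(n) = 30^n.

f(n) = n^n grows faster: n^n / 30^n = (n/30)^n -> infinity once n > 30.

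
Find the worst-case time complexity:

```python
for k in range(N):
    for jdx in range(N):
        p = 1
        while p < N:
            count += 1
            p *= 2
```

Time complexity: O(n^2 log n).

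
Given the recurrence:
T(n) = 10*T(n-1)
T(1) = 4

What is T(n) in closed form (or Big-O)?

Each step multiplies by 10. T(n) = T(1)*10^(n-1) = 4*10^(n-1).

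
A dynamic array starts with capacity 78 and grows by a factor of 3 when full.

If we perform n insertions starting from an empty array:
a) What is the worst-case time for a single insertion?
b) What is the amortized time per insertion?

(a) Worst-case single insertion: O(n) -- when the array is full at capacity c, the resize copies all c elements, and c can be Theta(n).
(b) Resizes happen at sizes 78, 234, 702, ... Total copy cost for n insertions: 78 + 234 + ... = O(n) (geometric series with ratio 1/3). Amortized cost per insertion: O(n)/n = O(1).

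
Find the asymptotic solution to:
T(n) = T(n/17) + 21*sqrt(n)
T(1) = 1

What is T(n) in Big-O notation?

Each level contributes sqrt(n/17^k). Geometric series with ratio 1/sqrt(17) < 1 sums to O(sqrt(n)).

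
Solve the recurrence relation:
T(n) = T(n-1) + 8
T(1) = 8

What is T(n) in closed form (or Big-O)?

Unrolling: T(n) = T(n-1) + 8 = T(n-2) + 2*8 = ... = T(1) + (n-1)*8 = 8 + (n-1)*8 = 8n.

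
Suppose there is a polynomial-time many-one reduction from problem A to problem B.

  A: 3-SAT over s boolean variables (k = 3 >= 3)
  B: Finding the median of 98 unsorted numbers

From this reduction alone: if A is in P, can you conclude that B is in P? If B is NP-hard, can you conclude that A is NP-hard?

A poly-time reduction A <=_p B transfers tractability DOWN (B easy => A easy) and hardness UP (A hard => B hard), not the reverse.
From A in P, the reduction alone does NOT give B in P: any problem in P trivially reduces to SAT, yet SAT is not known to be in P.
From B NP-hard, the reduction alone does NOT give A NP-hard: again, easy problems reduce to hard ones.
(Here in fact A is NP-complete and B is in P, so no such reduction is known -- its existence would imply P = NP; the analysis concerns only what the assumed reduction would or would not let you conclude.)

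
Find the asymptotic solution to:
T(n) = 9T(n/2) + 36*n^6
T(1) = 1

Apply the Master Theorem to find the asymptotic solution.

a=9, b=2, f(n)=36*n^6. log_2(9) = 3.17 < 6. Case 3: T(n) = O(n^6).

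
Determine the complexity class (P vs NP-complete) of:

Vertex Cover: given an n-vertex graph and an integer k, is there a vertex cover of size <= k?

This problem is NP-complete: one of Karp's 21 NP-complete problems (with k part of the input; for any fixed constant k it is in P).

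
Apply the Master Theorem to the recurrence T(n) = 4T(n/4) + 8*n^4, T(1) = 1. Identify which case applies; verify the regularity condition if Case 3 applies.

a=4, b=4, f(n)=8*n^4.
log_4(4) = 1 < 4.
f(n) = Omega(n^(1+epsilon)) for some epsilon > 0, so Case 3 is the candidate.
Regularity: a*f(n/b) = 4*8*(n/4)^4 = (4/256)*8*n^4 <= c*f(n) with c = 4/256 < 1. Satisfied.
Case 3: T(n) = Theta(n^4).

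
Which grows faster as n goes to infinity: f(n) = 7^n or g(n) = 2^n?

f(n) = 7^n grows faster: (7/2)^n -> infinity since 7/2 > 1.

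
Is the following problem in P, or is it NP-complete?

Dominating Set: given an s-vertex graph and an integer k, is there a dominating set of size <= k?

This problem is NP-complete: reduces from Set Cover (with k part of the input).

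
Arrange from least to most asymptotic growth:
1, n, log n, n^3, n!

Ordered by growth rate: 1 < log n < n < n^3 < n!.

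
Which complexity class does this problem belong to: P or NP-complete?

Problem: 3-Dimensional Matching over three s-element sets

This problem is NP-complete: one of Karp's 21 NP-complete problems.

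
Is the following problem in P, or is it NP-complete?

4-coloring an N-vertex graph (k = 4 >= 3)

This problem is NP-complete: graph k-coloring for k>=3 is NP-complete by reduction from 3-SAT.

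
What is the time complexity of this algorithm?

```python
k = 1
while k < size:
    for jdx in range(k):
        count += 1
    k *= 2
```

Time complexity: O(n).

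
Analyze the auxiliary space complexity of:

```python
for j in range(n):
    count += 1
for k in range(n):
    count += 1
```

Space complexity: O(1).
Only a constant amount of auxiliary storage is used; nothing grows with n.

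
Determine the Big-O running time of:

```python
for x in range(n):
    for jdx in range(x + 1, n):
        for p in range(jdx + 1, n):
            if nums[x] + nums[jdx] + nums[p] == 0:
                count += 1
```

Time complexity: O(n^3).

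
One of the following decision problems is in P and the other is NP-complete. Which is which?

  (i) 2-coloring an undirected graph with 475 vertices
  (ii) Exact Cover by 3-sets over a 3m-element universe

(i) is P: 2-coloring is bipartiteness testing via BFS, O(V+E).
(ii) is NP-complete: one of Karp's 21 NP-complete problems.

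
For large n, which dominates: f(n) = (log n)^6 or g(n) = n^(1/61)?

g(n) = n^(1/61) grows faster: any positive power of n dominates any polylog.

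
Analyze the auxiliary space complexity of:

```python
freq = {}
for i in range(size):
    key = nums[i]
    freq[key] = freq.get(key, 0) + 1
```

Space complexity: O(n).
Auxiliary storage grows linearly with the input size n in the worst case.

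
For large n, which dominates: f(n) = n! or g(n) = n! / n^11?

f(n) = n! grows faster: the ratio n!/(n!/n^11) = n^11 -> infinity.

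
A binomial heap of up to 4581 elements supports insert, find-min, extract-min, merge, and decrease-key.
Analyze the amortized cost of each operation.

A binomial heap with n <= 4581 elements has at most floor(log_2 4581) + 1 = 13 trees. Using potential Phi = number of trees: Insert adds one tree, but cascading merges reduce count -- amortized O(1). Find-min reads the cached minimum pointer: O(1). Extract-min creates O(log n) new trees: O(log n). Merge combines tree lists: O(log n). Decrease-key sifts the element up its tree of height <= log n: O(log n).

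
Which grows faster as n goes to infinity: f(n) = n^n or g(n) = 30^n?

f(n) = n^n grows faster: n^n / 30^n = (n/30)^n -> infinity once n > 30.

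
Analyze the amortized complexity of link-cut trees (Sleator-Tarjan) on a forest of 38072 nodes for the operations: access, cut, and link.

Link-cut trees represent the forest using splay trees over preferred paths. With potential Phi = sum over nodes of log(size of virtual subtree), each access on 38072 nodes is O(log 38072) = O(log n) amortized by the splay-tree access lemma. Cut and link are O(1) plus one access.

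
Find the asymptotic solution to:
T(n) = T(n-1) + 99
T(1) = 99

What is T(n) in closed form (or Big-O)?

Unrolling: T(n) = T(n-1) + 99 = T(n-2) + 2*99 = ... = T(1) + (n-1)*99 = 99 + (n-1)*99 = 99n.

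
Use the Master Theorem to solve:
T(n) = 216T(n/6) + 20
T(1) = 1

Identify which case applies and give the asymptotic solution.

a=216, b=6, f(n)=20.
log_6(216) = 3 > 0.
Since f(n) = O(n^0) is polynomially smaller than n^3, Case 1 applies.
T(n) = Theta(n^3).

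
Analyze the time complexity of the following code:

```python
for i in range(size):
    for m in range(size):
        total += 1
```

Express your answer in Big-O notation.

Time complexity: O(n^2).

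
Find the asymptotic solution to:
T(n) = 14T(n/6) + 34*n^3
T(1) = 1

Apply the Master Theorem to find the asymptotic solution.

a=14, b=6, f(n)=34*n^3. log_6(14) = 1.473 < 3. Case 3: T(n) = O(n^3).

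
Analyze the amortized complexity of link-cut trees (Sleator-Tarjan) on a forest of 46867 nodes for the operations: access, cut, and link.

Link-cut trees represent the forest using splay trees over preferred paths. With potential Phi = sum over nodes of log(size of virtual subtree), each access on 46867 nodes is O(log 46867) = O(log n) amortized by the splay-tree access lemma. Cut and link are O(1) plus one access.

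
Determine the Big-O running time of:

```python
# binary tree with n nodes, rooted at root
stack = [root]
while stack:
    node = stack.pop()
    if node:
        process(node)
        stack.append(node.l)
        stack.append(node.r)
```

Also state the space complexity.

Time complexity: O(n).
Space complexity: O(n).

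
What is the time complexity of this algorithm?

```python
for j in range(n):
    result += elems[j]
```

Time complexity: O(n).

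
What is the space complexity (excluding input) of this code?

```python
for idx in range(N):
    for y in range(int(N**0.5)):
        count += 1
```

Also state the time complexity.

Space complexity: O(1).
Only a constant amount of auxiliary storage is used; nothing grows with n.
Time complexity: O(n * sqrt(n)).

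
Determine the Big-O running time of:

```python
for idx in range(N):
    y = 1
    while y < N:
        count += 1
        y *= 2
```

Time complexity: O(n log n).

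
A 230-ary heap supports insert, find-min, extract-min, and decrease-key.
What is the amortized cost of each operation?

The 230-ary heap has height O(log_230 n). Insert sifts up: O(log_230 n). Find-min reads the root: O(1). Extract-min sifts down comparing 230 children per level: O(230 * log_230 n). Decrease-key sifts up: O(log_230 n).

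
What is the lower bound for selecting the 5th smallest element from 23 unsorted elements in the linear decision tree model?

Selecting the 5th smallest of 23 elements requires Omega(n) comparisons. Every element must be compared at least once. The BFPRT algorithm achieves O(n), making this tight.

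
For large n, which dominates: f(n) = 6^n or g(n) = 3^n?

f(n) = 6^n grows faster: (6/3)^n -> infinity since 6/3 > 1.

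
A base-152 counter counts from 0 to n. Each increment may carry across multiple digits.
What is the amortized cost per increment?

Digit at position i changes every 152^i increments. Total digit changes over n increments: n * 152/(152-1) = O(n). Amortized: O(1).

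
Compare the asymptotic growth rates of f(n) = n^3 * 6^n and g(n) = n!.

g(n) = n! grows faster: by Stirling n! ~ (n/e)^n sqrt(2*pi*n); (n/e)^n eventually dominates n^3 * 6^n.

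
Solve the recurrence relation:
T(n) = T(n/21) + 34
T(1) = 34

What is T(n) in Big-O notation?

Each step divides n by 21 and adds 34. After log_21(n) steps, T(n) = O(log n).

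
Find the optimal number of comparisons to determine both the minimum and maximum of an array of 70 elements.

Naive approach: 138 comparisons (69 for max + 69 for min).
Optimal: Compare elements in pairs first (floor(n/2) = 35 comparisons), then find max among winners and min among losers (34 comparisons each).
Total: ceil(3n/2) - 2 = 103 comparisons. An adversary argument shows this is also a lower bound.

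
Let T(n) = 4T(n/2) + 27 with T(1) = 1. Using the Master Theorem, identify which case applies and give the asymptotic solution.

a=4, b=2, f(n)=27.
log_2(4) = 2 > 0.
Since f(n) = O(n^0) is polynomially smaller than n^2, Case 1 applies.
T(n) = Theta(n^2).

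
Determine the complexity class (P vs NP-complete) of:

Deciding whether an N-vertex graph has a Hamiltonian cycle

This problem is NP-complete: one of Karp's 21 NP-complete problems.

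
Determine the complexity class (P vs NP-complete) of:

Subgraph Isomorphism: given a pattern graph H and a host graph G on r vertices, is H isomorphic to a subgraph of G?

This problem is NP-complete: generalizes Clique and Hamiltonian Path (pattern size is part of the input).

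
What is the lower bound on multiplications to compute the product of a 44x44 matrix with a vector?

A 44x44 matrix-vector product has 44 inner products of length 44. Output depends on all 44^2 = 1936 matrix entries. At least 1936 multiplications needed.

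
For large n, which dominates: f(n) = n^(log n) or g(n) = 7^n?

g(n) = 7^n grows faster: take logs: log(n^(log n)) = (log n)^2, log(7^n) = n log 7; n dominates (log n)^2.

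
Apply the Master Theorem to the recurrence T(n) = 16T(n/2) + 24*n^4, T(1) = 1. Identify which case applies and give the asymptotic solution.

a=16, b=2, f(n)=24*n^4.
log_2(16) = 4, so n^(log_b(a)) = n^4.
f(n) = Theta(n^4), so Case 2 applies.
T(n) = Theta(n^4 log n).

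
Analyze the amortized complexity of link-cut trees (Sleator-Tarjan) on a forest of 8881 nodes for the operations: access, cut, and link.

Link-cut trees represent the forest using splay trees over preferred paths. With potential Phi = sum over nodes of log(size of virtual subtree), each access on 8881 nodes is O(log 8881) = O(log n) amortized by the splay-tree access lemma. Cut and link are O(1) plus one access.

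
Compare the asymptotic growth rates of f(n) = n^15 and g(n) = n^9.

f(n) = n^15 grows faster: n^15/n^9 = n^6 -> infinity.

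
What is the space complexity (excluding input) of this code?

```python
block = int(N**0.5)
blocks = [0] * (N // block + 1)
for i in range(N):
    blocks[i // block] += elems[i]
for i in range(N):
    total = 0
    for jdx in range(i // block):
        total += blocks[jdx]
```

Space complexity: O(sqrt(n)).
Storage scales with sqrt(n).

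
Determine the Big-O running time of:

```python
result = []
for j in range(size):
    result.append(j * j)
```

Time complexity: O(n).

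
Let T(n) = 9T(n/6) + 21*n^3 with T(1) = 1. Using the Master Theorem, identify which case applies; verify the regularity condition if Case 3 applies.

a=9, b=6, f(n)=21*n^3.
log_6(9) = 1.226 < 3.
f(n) = Omega(n^(1.226+epsilon)) for some epsilon > 0, so Case 3 is the candidate.
Regularity: a*f(n/b) = 9*21*(n/6)^3 = (9/216)*21*n^3 <= c*f(n) with c = 9/216 < 1. Satisfied.
Case 3: T(n) = Theta(n^3).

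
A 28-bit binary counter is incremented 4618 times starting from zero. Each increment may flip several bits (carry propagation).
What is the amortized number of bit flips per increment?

Bit i flips on every 2^i-th increment, so over 4618 increments bit i flips floor(4618/2^i) times. Summing over i: total flips < 2 * 4618. Amortized: < 2 = O(1) per increment.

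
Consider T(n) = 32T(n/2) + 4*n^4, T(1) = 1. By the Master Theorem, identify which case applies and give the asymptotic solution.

a=32, b=2, f(n)=4*n^4.
log_2(32) = 5 > 4.
Since f(n) = O(n^4) is polynomially smaller than n^5, Case 1 applies.
T(n) = Theta(n^5).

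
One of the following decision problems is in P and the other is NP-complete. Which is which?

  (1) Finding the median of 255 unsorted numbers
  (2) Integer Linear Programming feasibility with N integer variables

(1) is P: linear-time selection (median-of-medians) runs in O(n).
(2) is NP-complete: ILP feasibility is NP-complete (LP relaxation is in P).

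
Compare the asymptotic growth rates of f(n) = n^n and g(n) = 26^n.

f(n) = n^n grows faster: n^n / 26^n = (n/26)^n -> infinity once n > 26.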